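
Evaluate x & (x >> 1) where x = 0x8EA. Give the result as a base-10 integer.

96

x = 100011101010 = 2282
x>>1 = 010001110101
AND  = 000001100000 = 96
(x & (x >> 1) has a 1 wherever x has two consecutive 1 bits.)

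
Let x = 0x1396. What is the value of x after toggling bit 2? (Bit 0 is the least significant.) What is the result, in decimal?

x = 1001110010110
bit 2 is currently 1; toggle it via x ^ (1 << 2) = x ^ 4
→ 1001110010010 = 5010

5010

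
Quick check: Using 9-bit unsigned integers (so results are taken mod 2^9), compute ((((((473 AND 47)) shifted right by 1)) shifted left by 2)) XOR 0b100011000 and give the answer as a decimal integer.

264

473 = 111011001
47 = 000101111
→ AND → 000001001 = 9
→ shifted right by 1 → 000000100 = 4
→ shifted left by 2 (mod 2^9) → 000010000 = 16
0b100011000 = 100011000
→ XOR → 100001000 = 264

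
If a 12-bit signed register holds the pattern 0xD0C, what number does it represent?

pattern = 110100001100 (MSB is 1 ⇒ negative)
Invert: 001011110011, add 1 → 001011110100 = 756, so the value is -756.
(Equivalently: 3340 - 2^12 = 3340 - 4096 = -756.)

-756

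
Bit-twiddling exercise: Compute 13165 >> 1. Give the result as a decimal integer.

6582

13165 = 11001101101101
shift right by 1 → 01100110110110 = 6582
(equivalently, floor(13165 / 2))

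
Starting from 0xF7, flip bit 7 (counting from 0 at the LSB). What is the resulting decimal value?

x = 011110111
bit 7 is currently 1; toggle it via x ^ (1 << 7) = x ^ 128
→ 001110111 = 119

119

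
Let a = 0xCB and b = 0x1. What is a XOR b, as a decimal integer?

202

0xCB = 11001011
0x1 = 00000001
XOR → 11001010 = 202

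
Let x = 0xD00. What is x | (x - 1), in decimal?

x = 110100000000 = 3328
x - 1 = 110011111111
OR    = 110111111111 = 3583
(x | (x - 1) sets all bits below the lowest set bit.)

3583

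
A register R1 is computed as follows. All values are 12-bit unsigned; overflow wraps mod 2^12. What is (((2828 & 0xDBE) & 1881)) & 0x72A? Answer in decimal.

2828 = 101100001100
0xDBE = 110110111110
→ & → 100100001100 = 2316
1881 = 011101011001
→ & → 000100001000 = 264
0x72A = 011100101010
→ & → 000100001000 = 264

264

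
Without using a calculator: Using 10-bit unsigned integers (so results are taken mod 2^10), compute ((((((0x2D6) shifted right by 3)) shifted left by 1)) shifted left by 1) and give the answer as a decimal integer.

360

0x2D6 = 1011010110
→ shifted right by 3 → 0001011010 = 90
→ shifted left by 1 (mod 2^10) → 0010110100 = 180
→ shifted left by 1 (mod 2^10) → 0101101000 = 360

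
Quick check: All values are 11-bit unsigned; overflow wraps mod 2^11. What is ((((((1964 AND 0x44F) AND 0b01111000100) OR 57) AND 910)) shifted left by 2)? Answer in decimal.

48

1964 = 11110101100
0x44F = 10001001111
→ AND → 10000001100 = 1036
0b01111000100 = 01111000100
→ AND → 00000000100 = 4
57 = 00000111001
→ OR → 00000111101 = 61
910 = 01110001110
→ AND → 00000001100 = 12
→ shifted left by 2 (mod 2^11) → 00000110000 = 48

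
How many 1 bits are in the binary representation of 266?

3

266 = 100001010
Count the 1s: 1 + 1 + 1 = 3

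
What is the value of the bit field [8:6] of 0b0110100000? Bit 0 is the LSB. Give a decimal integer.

6

v = 0110100000
Shift right by 6: 0110
Mask low 3 bits: 110 = 6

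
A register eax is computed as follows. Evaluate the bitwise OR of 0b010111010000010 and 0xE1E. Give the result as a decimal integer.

a = 10111010000010
0xE1E = 00111000011110
 OR → 10111010011110 = 11934

11934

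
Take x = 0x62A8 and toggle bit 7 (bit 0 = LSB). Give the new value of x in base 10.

x = 0110001010101000
bit 7 is currently 1; toggle it via x ^ (1 << 7) = x ^ 128
→ 0110001000101000 = 25128

25128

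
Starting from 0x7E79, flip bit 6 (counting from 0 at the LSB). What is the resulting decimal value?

32313

x = 0111111001111001
bit 6 is currently 1; toggle it via x ^ (1 << 6) = x ^ 64
→ 0111111000111001 = 32313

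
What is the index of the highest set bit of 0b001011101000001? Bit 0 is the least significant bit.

0b001011101000001 = 1011101000001
The topmost 1 is at position 12 (since 2^12 = 4096 ≤ 5953 < 8192).

12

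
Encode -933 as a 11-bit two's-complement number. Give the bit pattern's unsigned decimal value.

933 in 11 bits: 01110100101
Invert: 10001011010
Add 1:  10001011011 = 1115
(Check: 2^11 - 933 = 2048 - 933 = 1115.)

1115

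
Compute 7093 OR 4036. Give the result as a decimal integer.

7093 = 1101110110101
4036 = 0111111000100
 OR → 1111111110101 = 8181

8181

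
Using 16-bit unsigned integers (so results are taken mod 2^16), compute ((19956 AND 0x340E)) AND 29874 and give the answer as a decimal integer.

1024

19956 = 0100110111110100
0x340E = 0011010000001110
→ AND → 0000010000000100 = 1028
29874 = 0111010010110010
→ AND → 0000010000000000 = 1024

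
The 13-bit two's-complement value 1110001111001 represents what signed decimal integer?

pattern = 1110001111001 (MSB is 1 ⇒ negative)
Invert: 0001110000110, add 1 → 0001110000111 = 903, so the value is -903.
(Equivalently: 7289 - 2^13 = 7289 - 8192 = -903.)

-903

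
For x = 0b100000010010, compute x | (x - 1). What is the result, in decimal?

x = 100000010010 = 2066
x - 1 = 100000010001
OR    = 100000010011 = 2067
(x | (x - 1) sets all bits below the lowest set bit.)

2067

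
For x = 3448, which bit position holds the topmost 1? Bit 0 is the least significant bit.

11

3448 = 110101111000
The topmost 1 is at position 11 (since 2^11 = 2048 ≤ 3448 < 4096).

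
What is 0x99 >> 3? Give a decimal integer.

19

0x99 = 10011001
shift right by 3 → 00010011 = 19
(equivalently, floor(153 / 8))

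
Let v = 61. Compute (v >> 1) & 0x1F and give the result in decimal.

30

v = 0000000111101
Shift right by 1: 000000011110
Mask low 5 bits: 11110 = 30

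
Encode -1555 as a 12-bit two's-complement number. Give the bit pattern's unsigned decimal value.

1555 in 12 bits: 011000010011
Invert: 100111101100
Add 1:  100111101101 = 2541
(Check: 2^12 - 1555 = 4096 - 1555 = 2541.)

2541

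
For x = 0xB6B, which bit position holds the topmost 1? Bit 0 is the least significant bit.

11

0xB6B = 101101101011
The topmost 1 is at position 11 (since 2^11 = 2048 ≤ 2923 < 4096).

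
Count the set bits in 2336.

3

2336 = 100100100000
Count the 1s: 1 + 1 + 1 = 3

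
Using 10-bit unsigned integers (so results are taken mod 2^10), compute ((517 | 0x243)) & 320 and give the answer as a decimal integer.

64

517 = 1000000101
0x243 = 1001000011
→ | → 1001000111 = 583
320 = 0101000000
→ & → 0001000000 = 64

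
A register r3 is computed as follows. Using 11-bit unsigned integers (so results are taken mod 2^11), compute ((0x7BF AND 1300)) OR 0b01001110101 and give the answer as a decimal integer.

1909

0x7BF = 11110111111
1300 = 10100010100
→ AND → 10100010100 = 1300
0b01001110101 = 01001110101
→ OR → 11101110101 = 1909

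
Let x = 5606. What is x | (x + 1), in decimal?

5607

x = 1010111100110 = 5606
x + 1 = 1010111100111
OR    = 1010111100111 = 5607
(x | (x + 1) sets the lowest cleared bit.)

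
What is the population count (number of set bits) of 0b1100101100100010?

7

n = 1100101100100010
Count the 1s: 1 + 1 + 1 + 1 + 1 + 1 + 1 = 7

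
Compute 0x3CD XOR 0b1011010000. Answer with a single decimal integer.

285

0x3CD = 1111001101
b = 1011010000
XOR → 0100011101 = 285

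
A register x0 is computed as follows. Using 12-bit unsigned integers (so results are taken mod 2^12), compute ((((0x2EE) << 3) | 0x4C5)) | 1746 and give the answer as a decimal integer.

2039

0x2EE = 001011101110
→ << 3 (mod 2^12) → 011101110000 = 1904
0x4C5 = 010011000101
→ | → 011111110101 = 2037
1746 = 011011010010
→ | → 011111110111 = 2039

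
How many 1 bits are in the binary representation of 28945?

28945 = 111000100010001
Count the 1s: 1 + 1 + 1 + 1 + 1 + 1 = 6

6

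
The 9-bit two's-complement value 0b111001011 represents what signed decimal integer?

pattern = 111001011 (MSB is 1 ⇒ negative)
Invert: 000110100, add 1 → 000110101 = 53, so the value is -53.
(Equivalently: 459 - 2^9 = 459 - 512 = -53.)

-53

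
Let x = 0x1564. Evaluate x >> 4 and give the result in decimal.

342

0x1564 = 1010101100100
shift right by 4 → 0000101010110 = 342
(equivalently, floor(5476 / 16))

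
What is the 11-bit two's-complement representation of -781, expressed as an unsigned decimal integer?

781 in 11 bits: 01100001101
Invert: 10011110010
Add 1:  10011110011 = 1267
(Check: 2^11 - 781 = 2048 - 781 = 1267.)

1267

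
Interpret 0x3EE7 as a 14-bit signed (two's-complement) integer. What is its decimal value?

pattern = 11111011100111 (MSB is 1 ⇒ negative)
Invert: 00000100011000, add 1 → 00000100011001 = 281, so the value is -281.
(Equivalently: 16103 - 2^14 = 16103 - 16384 = -281.)

-281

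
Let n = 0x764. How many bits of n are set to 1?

6

0x764 = 11101100100
Count the 1s: 1 + 1 + 1 + 1 + 1 + 1 = 6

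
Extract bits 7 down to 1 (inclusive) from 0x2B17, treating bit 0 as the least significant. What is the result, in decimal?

v = 10101100010111
Shift right by 1: 1010110001011
Mask low 7 bits: 0001011 = 11

11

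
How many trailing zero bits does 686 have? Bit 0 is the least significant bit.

686 = 1010101110
Trailing zeros: 1, so the lowest set bit is bit 1 (value 2).

1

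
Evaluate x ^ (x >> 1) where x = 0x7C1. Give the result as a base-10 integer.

x = 11111000001 = 1985
x>>1 = 01111100000
XOR  = 10000100001 = 1057
(x ^ (x >> 1) gives the standard binary-reflected Gray code of x.)

1057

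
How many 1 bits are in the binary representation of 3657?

3657 = 111001001001
Count the 1s: 1 + 1 + 1 + 1 + 1 + 1 = 6

6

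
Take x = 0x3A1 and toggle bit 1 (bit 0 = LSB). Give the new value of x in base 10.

931

x = 1110100001
bit 1 is currently 0; toggle it via x ^ (1 << 1) = x ^ 2
→ 1110100011 = 931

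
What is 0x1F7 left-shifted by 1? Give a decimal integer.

0x1F7 = 0111110111
shift left by 1 → 1111101110 = 1006
(equivalently, 503 × 2^1 = 503 × 2)

1006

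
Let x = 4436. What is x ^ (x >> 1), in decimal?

x = 1000101010100 = 4436
x>>1 = 0100010101010
XOR  = 1100111111110 = 6654
(x ^ (x >> 1) gives the standard binary-reflected Gray code of x.)

6654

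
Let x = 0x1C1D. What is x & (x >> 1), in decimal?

x = 1110000011101 = 7197
x>>1 = 0111000001110
AND  = 0110000001100 = 3084
(x & (x >> 1) has a 1 wherever x has two consecutive 1 bits.)

3084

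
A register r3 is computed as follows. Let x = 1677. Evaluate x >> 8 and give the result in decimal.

1677 = 11010001101
shift right by 8 → 00000000110 = 6
(equivalently, floor(1677 / 256))

6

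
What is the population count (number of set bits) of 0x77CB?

11

0x77CB = 111011111001011
Count the 1s: 1 + 1 + 1 + 1 + 1 + 1 + 1 + 1 + 1 + 1 + 1 = 11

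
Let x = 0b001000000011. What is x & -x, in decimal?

1

x = 1000000011 = 515
-x (two's complement) = …0111111101
AND   = 0000000001 = 1
(x & -x isolates the lowest set bit of x.)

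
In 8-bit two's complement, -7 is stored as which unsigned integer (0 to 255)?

249

7 in 8 bits: 00000111
Invert: 11111000
Add 1:  11111001 = 249
(Check: 2^8 - 7 = 256 - 7 = 249.)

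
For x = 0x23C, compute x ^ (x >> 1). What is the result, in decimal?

802

x = 1000111100 = 572
x>>1 = 0100011110
XOR  = 1100100010 = 802
(x ^ (x >> 1) gives the standard binary-reflected Gray code of x.)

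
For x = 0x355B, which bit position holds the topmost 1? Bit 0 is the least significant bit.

0x355B = 11010101011011
The topmost 1 is at position 13 (since 2^13 = 8192 ≤ 13659 < 16384).

13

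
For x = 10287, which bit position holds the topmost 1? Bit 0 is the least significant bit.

10287 = 10100000101111
The topmost 1 is at position 13 (since 2^13 = 8192 ≤ 10287 < 16384).

13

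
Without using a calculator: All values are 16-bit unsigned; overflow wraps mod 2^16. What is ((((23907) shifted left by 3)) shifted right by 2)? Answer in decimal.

23907 = 0101110101100011
→ shifted left by 3 (mod 2^16) → 1110101100011000 = 60184
→ shifted right by 2 → 0011101011000110 = 15046

15046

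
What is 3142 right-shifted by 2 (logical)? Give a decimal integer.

3142 = 110001000110
shift right by 2 → 001100010001 = 785
(equivalently, floor(3142 / 4))

785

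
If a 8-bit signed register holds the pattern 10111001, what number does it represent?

-71

pattern = 10111001 (MSB is 1 ⇒ negative)
Invert: 01000110, add 1 → 01000111 = 71, so the value is -71.
(Equivalently: 185 - 2^8 = 185 - 256 = -71.)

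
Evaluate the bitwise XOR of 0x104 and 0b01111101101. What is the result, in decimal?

745

0x104 = 0100000100
b = 1111101101
XOR → 1011101001 = 745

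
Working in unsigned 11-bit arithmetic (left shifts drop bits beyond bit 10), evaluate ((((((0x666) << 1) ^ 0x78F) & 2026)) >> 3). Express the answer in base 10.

0x666 = 11001100110
→ << 1 (mod 2^11) → 10011001100 = 1228
0x78F = 11110001111
→ ^ → 01101000011 = 835
2026 = 11111101010
→ & → 01101000010 = 834
→ >> 3 → 00001101000 = 104

104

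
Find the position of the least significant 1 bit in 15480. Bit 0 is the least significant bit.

15480 = 11110001111000
Trailing zeros: 3, so the lowest set bit is bit 3 (value 8).

3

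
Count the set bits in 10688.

5

10688 = 10100111000000
Count the 1s: 1 + 1 + 1 + 1 + 1 = 5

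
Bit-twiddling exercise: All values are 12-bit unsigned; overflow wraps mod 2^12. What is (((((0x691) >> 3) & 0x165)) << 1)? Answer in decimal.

0x691 = 011010010001
→ >> 3 → 000011010010 = 210
0x165 = 000101100101
→ & → 000001000000 = 64
→ << 1 (mod 2^12) → 000010000000 = 128

128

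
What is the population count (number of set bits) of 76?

3

76 = 1001100
Count the 1s: 1 + 1 + 1 = 3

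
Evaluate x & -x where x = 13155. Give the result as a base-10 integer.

1

x = 11001101100011 = 13155
-x (two's complement) = …00110010011101
AND   = 00000000000001 = 1
(x & -x isolates the lowest set bit of x.)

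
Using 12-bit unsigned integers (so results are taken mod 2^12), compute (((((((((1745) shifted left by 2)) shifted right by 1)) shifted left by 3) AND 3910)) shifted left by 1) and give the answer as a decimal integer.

2560

1745 = 011011010001
→ shifted left by 2 (mod 2^12) → 101101000100 = 2884
→ shifted right by 1 → 010110100010 = 1442
→ shifted left by 3 (mod 2^12) → 110100010000 = 3344
3910 = 111101000110
→ AND → 110100000000 = 3328
→ shifted left by 1 (mod 2^12) → 101000000000 = 2560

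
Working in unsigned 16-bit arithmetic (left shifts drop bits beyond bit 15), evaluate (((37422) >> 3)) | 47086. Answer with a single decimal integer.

37422 = 1001001000101110
→ >> 3 → 0001001001000101 = 4677
47086 = 1011011111101110
→ | → 1011011111101111 = 47087

47087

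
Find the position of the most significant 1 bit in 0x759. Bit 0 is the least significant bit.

0x759 = 11101011001
The topmost 1 is at position 10 (since 2^10 = 1024 ≤ 1881 < 2048).

10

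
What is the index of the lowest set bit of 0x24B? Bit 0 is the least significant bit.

0

0x24B = 1001001011
Trailing zeros: 0, so the lowest set bit is bit 0 (value 1).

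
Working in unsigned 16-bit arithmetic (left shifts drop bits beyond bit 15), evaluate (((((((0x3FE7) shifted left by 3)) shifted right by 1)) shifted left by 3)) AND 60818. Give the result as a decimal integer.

0x3FE7 = 0011111111100111
→ shifted left by 3 (mod 2^16) → 1111111100111000 = 65336
→ shifted right by 1 → 0111111110011100 = 32668
→ shifted left by 3 (mod 2^16) → 1111110011100000 = 64736
60818 = 1110110110010010
→ AND → 1110110010000000 = 60544

60544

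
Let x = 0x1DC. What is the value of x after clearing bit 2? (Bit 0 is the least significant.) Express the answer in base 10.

x = 111011100
bit 2 is currently 1; clear it via x & ~(1 << 2) = x & ~4
→ 111011000 = 472

472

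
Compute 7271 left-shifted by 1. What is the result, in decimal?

14542

7271 = 01110001100111
shift left by 1 → 11100011001110 = 14542
(equivalently, 7271 × 2^1 = 7271 × 2)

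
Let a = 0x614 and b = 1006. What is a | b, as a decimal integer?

2046

0x614 = 11000010100
1006 = 01111101110
 OR → 11111111110 = 2046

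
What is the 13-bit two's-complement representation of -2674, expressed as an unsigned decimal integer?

2674 in 13 bits: 0101001110010
Invert: 1010110001101
Add 1:  1010110001110 = 5518
(Check: 2^13 - 2674 = 8192 - 2674 = 5518.)

5518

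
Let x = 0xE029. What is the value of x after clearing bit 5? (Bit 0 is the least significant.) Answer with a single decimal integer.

x = 1110000000101001
bit 5 is currently 1; clear it via x & ~(1 << 5) = x & ~32
→ 1110000000001001 = 57353

57353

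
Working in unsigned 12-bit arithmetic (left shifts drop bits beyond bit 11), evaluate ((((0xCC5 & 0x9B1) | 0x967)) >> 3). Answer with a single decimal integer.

0xCC5 = 110011000101
0x9B1 = 100110110001
→ & → 100010000001 = 2177
0x967 = 100101100111
→ | → 100111100111 = 2535
→ >> 3 → 000100111100 = 316

316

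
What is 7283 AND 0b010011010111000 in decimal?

1072

7283 = 01110001110011
b = 10011010111000
AND → 00010000110000 = 1072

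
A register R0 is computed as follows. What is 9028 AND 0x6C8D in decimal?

8196

9028 = 010001101000100
0x6C8D = 110110010001101
AND → 010000000000100 = 8196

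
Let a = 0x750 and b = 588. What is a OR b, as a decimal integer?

0x750 = 11101010000
588 = 01001001100
 OR → 11101011100 = 1884

1884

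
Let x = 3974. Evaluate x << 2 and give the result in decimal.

15896

3974 = 00111110000110
shift left by 2 → 11111000011000 = 15896
(equivalently, 3974 × 2^2 = 3974 × 4)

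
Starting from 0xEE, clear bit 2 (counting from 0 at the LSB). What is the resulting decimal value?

x = 011101110
bit 2 is currently 1; clear it via x & ~(1 << 2) = x & ~4
→ 011101010 = 234

234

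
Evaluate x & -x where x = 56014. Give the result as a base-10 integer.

2

x = 1101101011001110 = 56014
-x (two's complement) = …0010010100110010
AND   = 0000000000000010 = 2
(x & -x isolates the lowest set bit of x.)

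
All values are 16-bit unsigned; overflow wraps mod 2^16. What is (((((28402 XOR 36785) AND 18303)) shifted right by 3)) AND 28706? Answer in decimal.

32

28402 = 0110111011110010
36785 = 1000111110110001
→ XOR → 1110000101000011 = 57667
18303 = 0100011101111111
→ AND → 0100000101000011 = 16707
→ shifted right by 3 → 0000100000101000 = 2088
28706 = 0111000000100010
→ AND → 0000000000100000 = 32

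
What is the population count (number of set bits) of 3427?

7

3427 = 110101100011
Count the 1s: 1 + 1 + 1 + 1 + 1 + 1 + 1 = 7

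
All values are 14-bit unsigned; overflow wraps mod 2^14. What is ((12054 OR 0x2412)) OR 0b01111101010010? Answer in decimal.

16214

12054 = 10111100010110
0x2412 = 10010000010010
→ OR → 10111100010110 = 12054
0b01111101010010 = 01111101010010
→ OR → 11111101010110 = 16214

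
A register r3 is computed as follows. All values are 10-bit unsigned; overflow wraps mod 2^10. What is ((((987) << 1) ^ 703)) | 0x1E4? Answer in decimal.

987 = 1111011011
→ << 1 (mod 2^10) → 1110110110 = 950
703 = 1010111111
→ ^ → 0100001001 = 265
0x1E4 = 0111100100
→ | → 0111101101 = 493

493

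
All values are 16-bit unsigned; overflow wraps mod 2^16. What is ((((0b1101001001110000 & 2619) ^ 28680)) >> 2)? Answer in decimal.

7310

0b1101001001110000 = 1101001001110000
2619 = 0000101000111011
→ & → 0000001000110000 = 560
28680 = 0111000000001000
→ ^ → 0111001000111000 = 29240
→ >> 2 → 0001110010001110 = 7310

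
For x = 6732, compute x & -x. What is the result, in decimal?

x = 1101001001100 = 6732
-x (two's complement) = …0010110110100
AND   = 0000000000100 = 4
(x & -x isolates the lowest set bit of x.)

4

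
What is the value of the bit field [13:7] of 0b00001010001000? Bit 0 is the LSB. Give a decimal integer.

v = 00001010001000
Shift right by 7: 0000101
Mask low 7 bits: 0000101 = 5

5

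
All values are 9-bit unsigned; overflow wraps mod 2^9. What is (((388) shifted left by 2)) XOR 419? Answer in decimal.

435

388 = 110000100
→ shifted left by 2 (mod 2^9) → 000010000 = 16
419 = 110100011
→ XOR → 110110011 = 435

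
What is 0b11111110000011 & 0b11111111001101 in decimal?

16257

a = 11111110000011
b = 11111111001101
AND → 11111110000001 = 16257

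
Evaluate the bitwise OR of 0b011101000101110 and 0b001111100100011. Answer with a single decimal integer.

16175

a = 11101000101110
b = 01111100100011
 OR → 11111100101111 = 16175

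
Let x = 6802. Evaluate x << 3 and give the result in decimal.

6802 = 0001101010010010
shift left by 3 → 1101010010010000 = 54416
(equivalently, 6802 × 2^3 = 6802 × 8)

54416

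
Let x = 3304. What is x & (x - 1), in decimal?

x = 110011101000 = 3304
x - 1 = 110011100111
AND   = 110011100000 = 3296
(x & (x - 1) clears the lowest set bit of x.)

3296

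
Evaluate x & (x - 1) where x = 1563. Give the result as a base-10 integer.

x = 11000011011 = 1563
x - 1 = 11000011010
AND   = 11000011010 = 1562
(x & (x - 1) clears the lowest set bit of x.)

1562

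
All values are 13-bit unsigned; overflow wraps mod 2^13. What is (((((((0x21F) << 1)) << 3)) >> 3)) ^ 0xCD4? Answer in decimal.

0x21F = 0001000011111
→ << 1 (mod 2^13) → 0010000111110 = 1086
→ << 3 (mod 2^13) → 0000111110000 = 496
→ >> 3 → 0000000111110 = 62
0xCD4 = 0110011010100
→ ^ → 0110011101010 = 3306

3306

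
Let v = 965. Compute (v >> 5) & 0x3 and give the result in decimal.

2

v = 01111000101
Shift right by 5: 011110
Mask low 2 bits: 10 = 2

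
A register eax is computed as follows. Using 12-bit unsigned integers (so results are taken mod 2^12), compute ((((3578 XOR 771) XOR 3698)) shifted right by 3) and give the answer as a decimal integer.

3578 = 110111111010
771 = 001100000011
→ XOR → 111011111001 = 3833
3698 = 111001110010
→ XOR → 000010001011 = 139
→ shifted right by 3 → 000000010001 = 17

17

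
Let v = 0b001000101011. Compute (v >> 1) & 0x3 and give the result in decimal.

1

v = 001000101011
Shift right by 1: 00100010101
Mask low 2 bits: 01 = 1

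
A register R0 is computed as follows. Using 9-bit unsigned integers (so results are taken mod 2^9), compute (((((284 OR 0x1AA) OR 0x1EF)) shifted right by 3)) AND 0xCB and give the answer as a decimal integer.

284 = 100011100
0x1AA = 110101010
→ OR → 110111110 = 446
0x1EF = 111101111
→ OR → 111111111 = 511
→ shifted right by 3 → 000111111 = 63
0xCB = 011001011
→ AND → 000001011 = 11

11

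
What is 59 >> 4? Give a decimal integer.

59 = 111011
shift right by 4 → 000011 = 3
(equivalently, floor(59 / 16))

3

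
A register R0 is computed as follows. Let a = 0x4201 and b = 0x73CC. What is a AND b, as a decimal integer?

0x4201 = 100001000000001
0x73CC = 111001111001100
AND → 100001000000000 = 16896

16896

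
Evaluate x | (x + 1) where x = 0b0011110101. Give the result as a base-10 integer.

x = 11110101 = 245
x + 1 = 11110110
OR    = 11110111 = 247
(x | (x + 1) sets the lowest cleared bit.)

247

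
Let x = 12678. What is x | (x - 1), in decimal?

12679

x = 11000110000110 = 12678
x - 1 = 11000110000101
OR    = 11000110000111 = 12679
(x | (x - 1) sets all bits below the lowest set bit.)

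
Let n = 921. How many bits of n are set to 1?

6

921 = 1110011001
Count the 1s: 1 + 1 + 1 + 1 + 1 + 1 = 6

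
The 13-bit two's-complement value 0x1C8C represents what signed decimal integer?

pattern = 1110010001100 (MSB is 1 ⇒ negative)
Invert: 0001101110011, add 1 → 0001101110100 = 884, so the value is -884.
(Equivalently: 7308 - 2^13 = 7308 - 8192 = -884.)

-884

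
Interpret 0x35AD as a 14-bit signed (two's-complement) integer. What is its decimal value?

-2643

pattern = 11010110101101 (MSB is 1 ⇒ negative)
Invert: 00101001010010, add 1 → 00101001010011 = 2643, so the value is -2643.
(Equivalently: 13741 - 2^14 = 13741 - 16384 = -2643.)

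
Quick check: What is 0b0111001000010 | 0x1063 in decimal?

a = 0111001000010
0x1063 = 1000001100011
 OR → 1111001100011 = 7779

7779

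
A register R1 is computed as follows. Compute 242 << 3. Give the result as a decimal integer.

242 = 00011110010
shift left by 3 → 11110010000 = 1936
(equivalently, 242 × 2^3 = 242 × 8)

1936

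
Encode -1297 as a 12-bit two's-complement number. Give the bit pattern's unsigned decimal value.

1297 in 12 bits: 010100010001
Invert: 101011101110
Add 1:  101011101111 = 2799
(Check: 2^12 - 1297 = 4096 - 1297 = 2799.)

2799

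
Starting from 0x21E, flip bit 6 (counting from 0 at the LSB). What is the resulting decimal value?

606

x = 1000011110
bit 6 is currently 0; toggle it via x ^ (1 << 6) = x ^ 64
→ 1001011110 = 606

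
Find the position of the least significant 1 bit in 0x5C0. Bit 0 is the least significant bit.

6

0x5C0 = 10111000000
Trailing zeros: 6, so the lowest set bit is bit 6 (value 64).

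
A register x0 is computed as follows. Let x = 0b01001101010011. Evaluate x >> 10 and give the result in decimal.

4

x = 1001101010011
shift right by 10 → 0000000000100 = 4
(equivalently, floor(4947 / 1024))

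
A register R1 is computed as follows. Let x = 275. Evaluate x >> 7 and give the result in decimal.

275 = 100010011
shift right by 7 → 000000010 = 2
(equivalently, floor(275 / 128))

2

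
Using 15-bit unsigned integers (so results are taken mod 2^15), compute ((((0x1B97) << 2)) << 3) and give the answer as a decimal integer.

29408

0x1B97 = 001101110010111
→ << 2 (mod 2^15) → 110111001011100 = 28252
→ << 3 (mod 2^15) → 111001011100000 = 29408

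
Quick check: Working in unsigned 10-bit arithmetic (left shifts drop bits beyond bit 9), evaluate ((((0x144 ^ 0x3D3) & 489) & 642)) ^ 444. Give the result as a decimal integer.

316

0x144 = 0101000100
0x3D3 = 1111010011
→ ^ → 1010010111 = 663
489 = 0111101001
→ & → 0010000001 = 129
642 = 1010000010
→ & → 0010000000 = 128
444 = 0110111100
→ ^ → 0100111100 = 316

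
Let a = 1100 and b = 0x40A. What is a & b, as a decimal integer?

1100 = 10001001100
0x40A = 10000001010
AND → 10000001000 = 1032

1032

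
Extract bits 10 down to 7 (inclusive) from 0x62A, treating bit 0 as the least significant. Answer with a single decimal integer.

v = 11000101010
Shift right by 7: 1100
Mask low 4 bits: 1100 = 12

12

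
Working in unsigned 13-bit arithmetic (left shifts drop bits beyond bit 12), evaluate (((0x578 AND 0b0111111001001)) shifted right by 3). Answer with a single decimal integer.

169

0x578 = 0010101111000
0b0111111001001 = 0111111001001
→ AND → 0010101001000 = 1352
→ shifted right by 3 → 0000010101001 = 169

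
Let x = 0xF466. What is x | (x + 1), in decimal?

62567

x = 1111010001100110 = 62566
x + 1 = 1111010001100111
OR    = 1111010001100111 = 62567
(x | (x + 1) sets the lowest cleared bit.)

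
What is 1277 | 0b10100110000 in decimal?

1533

1277 = 10011111101
b = 10100110000
 OR → 10111111101 = 1533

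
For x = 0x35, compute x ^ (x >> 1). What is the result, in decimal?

x = 110101 = 53
x>>1 = 011010
XOR  = 101111 = 47
(x ^ (x >> 1) gives the standard binary-reflected Gray code of x.)

47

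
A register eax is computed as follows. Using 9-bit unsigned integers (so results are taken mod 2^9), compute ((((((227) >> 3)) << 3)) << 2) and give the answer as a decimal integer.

227 = 011100011
→ >> 3 → 000011100 = 28
→ << 3 (mod 2^9) → 011100000 = 224
→ << 2 (mod 2^9) → 110000000 = 384

384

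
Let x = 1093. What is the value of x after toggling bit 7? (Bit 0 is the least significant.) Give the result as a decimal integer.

1221

x = 010001000101
bit 7 is currently 0; toggle it via x ^ (1 << 7) = x ^ 128
→ 010011000101 = 1221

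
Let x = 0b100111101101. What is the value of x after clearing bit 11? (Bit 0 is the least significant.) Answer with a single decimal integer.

493

x = 100111101101
bit 11 is currently 1; clear it via x & ~(1 << 11) = x & ~2048
→ 000111101101 = 493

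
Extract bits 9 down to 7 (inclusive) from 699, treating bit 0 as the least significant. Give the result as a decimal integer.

v = 1010111011
Shift right by 7: 101
Mask low 3 bits: 101 = 5

5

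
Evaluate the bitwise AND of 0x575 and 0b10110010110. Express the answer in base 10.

0x575 = 10101110101
b = 10110010110
AND → 10100010100 = 1300

1300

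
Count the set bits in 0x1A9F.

9

0x1A9F = 1101010011111
Count the 1s: 1 + 1 + 1 + 1 + 1 + 1 + 1 + 1 + 1 = 9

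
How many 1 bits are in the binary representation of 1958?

1958 = 11110100110
Count the 1s: 1 + 1 + 1 + 1 + 1 + 1 + 1 = 7

7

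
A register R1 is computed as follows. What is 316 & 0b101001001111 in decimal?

12

316 = 000100111100
b = 101001001111
AND → 000000001100 = 12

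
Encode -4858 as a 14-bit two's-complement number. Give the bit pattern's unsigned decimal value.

11526

4858 in 14 bits: 01001011111010
Invert: 10110100000101
Add 1:  10110100000110 = 11526
(Check: 2^14 - 4858 = 16384 - 4858 = 11526.)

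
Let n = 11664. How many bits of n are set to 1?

11664 = 10110110010000
Count the 1s: 1 + 1 + 1 + 1 + 1 + 1 = 6

6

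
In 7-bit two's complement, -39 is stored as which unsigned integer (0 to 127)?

39 in 7 bits: 0100111
Invert: 1011000
Add 1:  1011001 = 89
(Check: 2^7 - 39 = 128 - 39 = 89.)

89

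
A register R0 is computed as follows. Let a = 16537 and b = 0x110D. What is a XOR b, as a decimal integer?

20884

16537 = 100000010011001
0x110D = 001000100001101
XOR → 101000110010100 = 20884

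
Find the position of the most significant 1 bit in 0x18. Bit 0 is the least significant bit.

0x18 = 11000
The topmost 1 is at position 4 (since 2^4 = 16 ≤ 24 < 32).

4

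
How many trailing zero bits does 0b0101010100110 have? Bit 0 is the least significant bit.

0b0101010100110 = 101010100110
Trailing zeros: 1, so the lowest set bit is bit 1 (value 2).

1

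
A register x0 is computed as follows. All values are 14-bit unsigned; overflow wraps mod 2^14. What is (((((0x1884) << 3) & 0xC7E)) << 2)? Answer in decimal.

0x1884 = 01100010000100
→ << 3 (mod 2^14) → 00010000100000 = 1056
0xC7E = 00110001111110
→ & → 00010000100000 = 1056
→ << 2 (mod 2^14) → 01000010000000 = 4224

4224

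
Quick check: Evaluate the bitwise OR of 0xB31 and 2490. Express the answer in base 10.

3003

0xB31 = 101100110001
2490 = 100110111010
 OR → 101110111011 = 3003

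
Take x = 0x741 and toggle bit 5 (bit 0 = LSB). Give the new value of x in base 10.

1889

x = 011101000001
bit 5 is currently 0; toggle it via x ^ (1 << 5) = x ^ 32
→ 011101100001 = 1889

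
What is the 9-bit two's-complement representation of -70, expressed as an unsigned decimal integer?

70 in 9 bits: 001000110
Invert: 110111001
Add 1:  110111010 = 442
(Check: 2^9 - 70 = 512 - 70 = 442.)

442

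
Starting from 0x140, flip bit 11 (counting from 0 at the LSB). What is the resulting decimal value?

x = 0000101000000
bit 11 is currently 0; toggle it via x ^ (1 << 11) = x ^ 2048
→ 0100101000000 = 2368

2368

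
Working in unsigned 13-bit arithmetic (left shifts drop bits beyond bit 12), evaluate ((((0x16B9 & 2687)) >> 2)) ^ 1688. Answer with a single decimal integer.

0x16B9 = 1011010111001
2687 = 0101001111111
→ & → 0001000111001 = 569
→ >> 2 → 0000010001110 = 142
1688 = 0011010011000
→ ^ → 0011000010110 = 1558

1558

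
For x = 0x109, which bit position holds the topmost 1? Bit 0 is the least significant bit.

8

0x109 = 100001001
The topmost 1 is at position 8 (since 2^8 = 256 ≤ 265 < 512).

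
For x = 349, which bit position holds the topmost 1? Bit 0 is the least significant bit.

349 = 101011101
The topmost 1 is at position 8 (since 2^8 = 256 ≤ 349 < 512).

8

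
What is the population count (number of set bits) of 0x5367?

9

0x5367 = 101001101100111
Count the 1s: 1 + 1 + 1 + 1 + 1 + 1 + 1 + 1 + 1 = 9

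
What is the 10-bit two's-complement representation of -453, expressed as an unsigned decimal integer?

571

453 in 10 bits: 0111000101
Invert: 1000111010
Add 1:  1000111011 = 571
(Check: 2^10 - 453 = 1024 - 453 = 571.)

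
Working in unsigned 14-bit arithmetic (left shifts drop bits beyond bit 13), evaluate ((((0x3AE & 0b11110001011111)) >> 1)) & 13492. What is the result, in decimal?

0x3AE = 00001110101110
0b11110001011111 = 11110001011111
→ & → 00000000001110 = 14
→ >> 1 → 00000000000111 = 7
13492 = 11010010110100
→ & → 00000000000100 = 4

4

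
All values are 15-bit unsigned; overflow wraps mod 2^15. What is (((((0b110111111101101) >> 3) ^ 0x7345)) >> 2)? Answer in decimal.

0b110111111101101 = 110111111101101
→ >> 3 → 000110111111101 = 3581
0x7345 = 111001101000101
→ ^ → 111111010111000 = 32440
→ >> 2 → 001111110101110 = 8110

8110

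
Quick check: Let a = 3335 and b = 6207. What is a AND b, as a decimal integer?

3335 = 0110100000111
6207 = 1100000111111
AND → 0100000000111 = 2055

2055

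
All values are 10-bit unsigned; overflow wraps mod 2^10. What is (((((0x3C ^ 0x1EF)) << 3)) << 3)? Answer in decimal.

0x3C = 0000111100
0x1EF = 0111101111
→ ^ → 0111010011 = 467
→ << 3 (mod 2^10) → 1010011000 = 664
→ << 3 (mod 2^10) → 0011000000 = 192

192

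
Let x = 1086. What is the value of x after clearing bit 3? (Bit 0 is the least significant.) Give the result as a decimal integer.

1078

x = 10000111110
bit 3 is currently 1; clear it via x & ~(1 << 3) = x & ~8
→ 10000110110 = 1078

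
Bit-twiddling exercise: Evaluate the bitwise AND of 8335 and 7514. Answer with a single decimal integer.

10

8335 = 10000010001111
7514 = 01110101011010
AND → 00000000001010 = 10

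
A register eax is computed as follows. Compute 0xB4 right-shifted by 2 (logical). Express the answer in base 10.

45

0xB4 = 10110100
shift right by 2 → 00101101 = 45
(equivalently, floor(180 / 4))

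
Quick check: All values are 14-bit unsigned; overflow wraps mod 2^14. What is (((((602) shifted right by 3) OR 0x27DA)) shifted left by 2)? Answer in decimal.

602 = 00001001011010
→ shifted right by 3 → 00000001001011 = 75
0x27DA = 10011111011010
→ OR → 10011111011011 = 10203
→ shifted left by 2 (mod 2^14) → 01111101101100 = 8044

8044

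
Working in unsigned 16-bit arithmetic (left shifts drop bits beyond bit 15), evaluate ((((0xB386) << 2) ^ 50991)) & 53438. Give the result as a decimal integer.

0xB386 = 1011001110000110
→ << 2 (mod 2^16) → 1100111000011000 = 52760
50991 = 1100011100101111
→ ^ → 0000100100110111 = 2359
53438 = 1101000010111110
→ & → 0000000000110110 = 54

54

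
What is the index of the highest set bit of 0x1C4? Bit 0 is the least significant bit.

8

0x1C4 = 111000100
The topmost 1 is at position 8 (since 2^8 = 256 ≤ 452 < 512).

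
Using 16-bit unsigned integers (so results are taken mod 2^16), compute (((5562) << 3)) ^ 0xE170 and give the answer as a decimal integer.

19616

5562 = 0001010110111010
→ << 3 (mod 2^16) → 1010110111010000 = 44496
0xE170 = 1110000101110000
→ ^ → 0100110010100000 = 19616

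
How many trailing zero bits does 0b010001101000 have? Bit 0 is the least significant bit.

0b010001101000 = 10001101000
Trailing zeros: 3, so the lowest set bit is bit 3 (value 8).

3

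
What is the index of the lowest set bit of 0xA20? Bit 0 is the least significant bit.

5

0xA20 = 101000100000
Trailing zeros: 5, so the lowest set bit is bit 5 (value 32).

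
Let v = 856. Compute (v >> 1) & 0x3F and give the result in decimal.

44

v = 1101011000
Shift right by 1: 110101100
Mask low 6 bits: 101100 = 44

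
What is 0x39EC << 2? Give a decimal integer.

59312

0x39EC = 0011100111101100
shift left by 2 → 1110011110110000 = 59312
(equivalently, 14828 × 2^2 = 14828 × 4)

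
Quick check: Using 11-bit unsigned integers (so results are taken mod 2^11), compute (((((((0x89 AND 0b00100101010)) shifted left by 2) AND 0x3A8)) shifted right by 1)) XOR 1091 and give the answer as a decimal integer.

0x89 = 00010001001
0b00100101010 = 00100101010
→ AND → 00000001000 = 8
→ shifted left by 2 (mod 2^11) → 00000100000 = 32
0x3A8 = 01110101000
→ AND → 00000100000 = 32
→ shifted right by 1 → 00000010000 = 16
1091 = 10001000011
→ XOR → 10001010011 = 1107

1107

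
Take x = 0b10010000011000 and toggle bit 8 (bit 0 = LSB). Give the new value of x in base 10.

9496

x = 10010000011000
bit 8 is currently 0; toggle it via x ^ (1 << 8) = x ^ 256
→ 10010100011000 = 9496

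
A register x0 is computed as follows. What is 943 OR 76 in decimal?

1007

943 = 1110101111
76 = 0001001100
 OR → 1111101111 = 1007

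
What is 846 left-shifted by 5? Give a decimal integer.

846 = 000001101001110
shift left by 5 → 110100111000000 = 27072
(equivalently, 846 × 2^5 = 846 × 32)

27072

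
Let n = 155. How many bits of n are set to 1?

155 = 10011011
Count the 1s: 1 + 1 + 1 + 1 + 1 = 5

5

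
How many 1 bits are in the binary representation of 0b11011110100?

7

n = 11011110100
Count the 1s: 1 + 1 + 1 + 1 + 1 + 1 + 1 = 7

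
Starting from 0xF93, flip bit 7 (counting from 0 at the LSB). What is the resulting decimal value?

x = 111110010011
bit 7 is currently 1; toggle it via x ^ (1 << 7) = x ^ 128
→ 111100010011 = 3859

3859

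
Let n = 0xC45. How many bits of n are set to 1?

0xC45 = 110001000101
Count the 1s: 1 + 1 + 1 + 1 + 1 = 5

5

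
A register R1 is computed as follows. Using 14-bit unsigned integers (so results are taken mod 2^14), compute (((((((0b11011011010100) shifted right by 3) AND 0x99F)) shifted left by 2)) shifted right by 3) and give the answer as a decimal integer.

77

0b11011011010100 = 11011011010100
→ shifted right by 3 → 00011011011010 = 1754
0x99F = 00100110011111
→ AND → 00000010011010 = 154
→ shifted left by 2 (mod 2^14) → 00001001101000 = 616
→ shifted right by 3 → 00000001001101 = 77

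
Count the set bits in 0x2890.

0x2890 = 10100010010000
Count the 1s: 1 + 1 + 1 + 1 = 4

4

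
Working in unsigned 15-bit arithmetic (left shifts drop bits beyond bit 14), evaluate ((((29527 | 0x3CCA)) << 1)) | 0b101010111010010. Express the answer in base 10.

29527 = 111001101010111
0x3CCA = 011110011001010
→ | → 111111111011111 = 32735
→ << 1 (mod 2^15) → 111111110111110 = 32702
0b101010111010010 = 101010111010010
→ | → 111111111111110 = 32766

32766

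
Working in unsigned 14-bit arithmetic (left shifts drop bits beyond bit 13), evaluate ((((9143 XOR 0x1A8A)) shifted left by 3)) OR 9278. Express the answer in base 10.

11774

9143 = 10001110110111
0x1A8A = 01101010001010
→ XOR → 11100100111101 = 14653
→ shifted left by 3 (mod 2^14) → 00100111101000 = 2536
9278 = 10010000111110
→ OR → 10110111111110 = 11774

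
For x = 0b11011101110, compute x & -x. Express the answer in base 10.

x = 11011101110 = 1774
-x (two's complement) = …00100010010
AND   = 00000000010 = 2
(x & -x isolates the lowest set bit of x.)

2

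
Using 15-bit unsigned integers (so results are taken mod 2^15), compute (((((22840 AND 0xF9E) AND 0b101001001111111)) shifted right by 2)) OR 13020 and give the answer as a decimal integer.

13022

22840 = 101100100111000
0xF9E = 000111110011110
→ AND → 000100100011000 = 2328
0b101001001111111 = 101001001111111
→ AND → 000000000011000 = 24
→ shifted right by 2 → 000000000000110 = 6
13020 = 011001011011100
→ OR → 011001011011110 = 13022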